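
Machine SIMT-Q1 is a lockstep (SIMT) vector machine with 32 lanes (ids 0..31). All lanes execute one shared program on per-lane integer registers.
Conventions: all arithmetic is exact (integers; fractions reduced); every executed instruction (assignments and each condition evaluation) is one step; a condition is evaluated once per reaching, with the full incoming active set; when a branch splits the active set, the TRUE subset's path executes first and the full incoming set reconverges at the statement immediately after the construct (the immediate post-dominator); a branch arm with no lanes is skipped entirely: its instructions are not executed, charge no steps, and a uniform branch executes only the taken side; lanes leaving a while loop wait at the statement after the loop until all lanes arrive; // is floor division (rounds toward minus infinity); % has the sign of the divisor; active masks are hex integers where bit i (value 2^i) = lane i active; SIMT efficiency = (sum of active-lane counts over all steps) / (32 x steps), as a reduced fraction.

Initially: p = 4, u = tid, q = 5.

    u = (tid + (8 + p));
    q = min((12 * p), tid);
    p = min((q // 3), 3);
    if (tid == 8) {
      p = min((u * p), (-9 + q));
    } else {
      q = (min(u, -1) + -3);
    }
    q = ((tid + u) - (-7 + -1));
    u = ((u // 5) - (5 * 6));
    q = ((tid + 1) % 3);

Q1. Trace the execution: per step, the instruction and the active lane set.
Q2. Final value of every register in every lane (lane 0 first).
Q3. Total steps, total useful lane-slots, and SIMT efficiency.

step 0: u <- (tid + (8 + p))         0xffffffff
step 1: q <- min((12 * p), tid)      0xffffffff
step 2: p <- min((q // 3), 3)        0xffffffff
step 3: eval (tid == 8)              0xffffffff
step 4: p <- min((u * p), (-9 + q))  0x00000100
step 5: q <- (min(u, -1) + -3)       0xfffffeff
step 6: q <- ((tid + u) - (-7 + -1)) 0xffffffff
step 7: u <- ((u // 5) - (5 * 6))    0xffffffff
step 8: q <- ((tid + 1) % 3)         0xffffffff

Answer: 9 steps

p: 0,0,0,1,1,1,2,2,-1,3,3,3,3,3,3,3,3,3,3,3,3,3,3,3,3,3,3,3,3,3,3,3
u: -28,-28,-28,-27,-27,-27,-27,-27,-26,-26,-26,-26,-26,-25,-25,-25,-25,-25,-24,-24,-24,-24,-24,-23,-23,-23,-23,-23,-22,-22,-22,-22
q: 1,2,0,1,2,0,1,2,0,1,2,0,1,2,0,1,2,0,1,2,0,1,2,0,1,2,0,1,2,0,1,2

steps = 9; useful = 256; efficiency = 256/288 = 8/9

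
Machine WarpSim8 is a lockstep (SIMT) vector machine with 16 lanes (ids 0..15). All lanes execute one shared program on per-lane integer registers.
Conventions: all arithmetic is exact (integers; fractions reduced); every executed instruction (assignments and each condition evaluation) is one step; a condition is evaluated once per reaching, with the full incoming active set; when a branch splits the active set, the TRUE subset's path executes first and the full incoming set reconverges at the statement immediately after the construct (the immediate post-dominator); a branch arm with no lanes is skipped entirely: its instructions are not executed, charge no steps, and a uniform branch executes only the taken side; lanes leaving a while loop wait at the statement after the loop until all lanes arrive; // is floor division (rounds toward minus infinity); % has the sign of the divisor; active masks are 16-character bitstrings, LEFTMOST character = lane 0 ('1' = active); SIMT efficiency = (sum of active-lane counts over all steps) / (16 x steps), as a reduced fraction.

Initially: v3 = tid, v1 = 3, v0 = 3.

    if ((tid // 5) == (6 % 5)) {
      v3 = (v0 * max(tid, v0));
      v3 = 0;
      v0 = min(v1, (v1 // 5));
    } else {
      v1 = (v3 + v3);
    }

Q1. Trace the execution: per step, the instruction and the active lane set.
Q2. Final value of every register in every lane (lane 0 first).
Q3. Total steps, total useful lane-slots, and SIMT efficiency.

step 0: eval ((tid // 5) == (6 % 5)) 1111111111111111
step 1: v3 <- (v0 * max(tid, v0))    0000011111000000
step 2: v3 <- 0                      0000011111000000
step 3: v0 <- min(v1, (v1 // 5))     0000011111000000
step 4: v1 <- (v3 + v3)              1111100000111111

Answer: 5 steps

v3: 0,1,2,3,4,0,0,0,0,0,10,11,12,13,14,15
v1: 0,2,4,6,8,3,3,3,3,3,20,22,24,26,28,30
v0: 3,3,3,3,3,0,0,0,0,0,3,3,3,3,3,3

steps = 5; useful = 42; efficiency = 42/80 = 21/40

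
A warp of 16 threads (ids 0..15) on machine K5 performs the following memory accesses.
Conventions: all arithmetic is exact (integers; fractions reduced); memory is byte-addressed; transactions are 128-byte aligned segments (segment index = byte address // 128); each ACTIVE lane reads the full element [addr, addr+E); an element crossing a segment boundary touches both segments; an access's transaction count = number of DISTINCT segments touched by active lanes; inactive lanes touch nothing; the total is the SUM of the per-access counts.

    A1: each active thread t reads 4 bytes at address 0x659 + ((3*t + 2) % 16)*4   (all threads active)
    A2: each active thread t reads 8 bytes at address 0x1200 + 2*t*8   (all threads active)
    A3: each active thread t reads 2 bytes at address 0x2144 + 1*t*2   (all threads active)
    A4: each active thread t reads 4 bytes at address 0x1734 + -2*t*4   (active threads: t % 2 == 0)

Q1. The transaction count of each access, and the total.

A1: 2 transactions
A2: 2 transactions
A3: 1 transaction
A4: 2 transactions

Answer: 2,2,1,2; total 7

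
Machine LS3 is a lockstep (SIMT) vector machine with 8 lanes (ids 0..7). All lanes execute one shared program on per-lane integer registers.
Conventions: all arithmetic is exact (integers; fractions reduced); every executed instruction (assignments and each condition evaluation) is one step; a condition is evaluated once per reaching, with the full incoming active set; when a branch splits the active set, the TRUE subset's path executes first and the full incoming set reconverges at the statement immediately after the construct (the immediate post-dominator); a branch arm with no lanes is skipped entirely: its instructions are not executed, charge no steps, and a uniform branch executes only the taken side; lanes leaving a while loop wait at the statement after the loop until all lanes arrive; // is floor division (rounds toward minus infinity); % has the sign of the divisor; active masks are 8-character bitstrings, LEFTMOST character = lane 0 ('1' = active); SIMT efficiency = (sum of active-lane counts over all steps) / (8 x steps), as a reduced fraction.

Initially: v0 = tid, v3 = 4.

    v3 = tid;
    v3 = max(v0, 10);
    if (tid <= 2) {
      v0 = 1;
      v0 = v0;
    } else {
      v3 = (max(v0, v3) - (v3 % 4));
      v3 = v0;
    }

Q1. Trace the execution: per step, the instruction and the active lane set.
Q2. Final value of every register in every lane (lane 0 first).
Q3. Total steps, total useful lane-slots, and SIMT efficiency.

step 0: v3 <- tid                    11111111
step 1: v3 <- max(v0, 10)            11111111
step 2: eval (tid <= 2)              11111111
step 3: v0 <- 1                      11100000
step 4: v0 <- v0                     11100000
step 5: v3 <- (max(v0, v3) - (v3 % 4)) 00011111
step 6: v3 <- v0                     00011111

Answer: 7 steps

v0: 1,1,1,3,4,5,6,7
v3: 10,10,10,3,4,5,6,7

steps = 7; useful = 40; efficiency = 40/56 = 5/7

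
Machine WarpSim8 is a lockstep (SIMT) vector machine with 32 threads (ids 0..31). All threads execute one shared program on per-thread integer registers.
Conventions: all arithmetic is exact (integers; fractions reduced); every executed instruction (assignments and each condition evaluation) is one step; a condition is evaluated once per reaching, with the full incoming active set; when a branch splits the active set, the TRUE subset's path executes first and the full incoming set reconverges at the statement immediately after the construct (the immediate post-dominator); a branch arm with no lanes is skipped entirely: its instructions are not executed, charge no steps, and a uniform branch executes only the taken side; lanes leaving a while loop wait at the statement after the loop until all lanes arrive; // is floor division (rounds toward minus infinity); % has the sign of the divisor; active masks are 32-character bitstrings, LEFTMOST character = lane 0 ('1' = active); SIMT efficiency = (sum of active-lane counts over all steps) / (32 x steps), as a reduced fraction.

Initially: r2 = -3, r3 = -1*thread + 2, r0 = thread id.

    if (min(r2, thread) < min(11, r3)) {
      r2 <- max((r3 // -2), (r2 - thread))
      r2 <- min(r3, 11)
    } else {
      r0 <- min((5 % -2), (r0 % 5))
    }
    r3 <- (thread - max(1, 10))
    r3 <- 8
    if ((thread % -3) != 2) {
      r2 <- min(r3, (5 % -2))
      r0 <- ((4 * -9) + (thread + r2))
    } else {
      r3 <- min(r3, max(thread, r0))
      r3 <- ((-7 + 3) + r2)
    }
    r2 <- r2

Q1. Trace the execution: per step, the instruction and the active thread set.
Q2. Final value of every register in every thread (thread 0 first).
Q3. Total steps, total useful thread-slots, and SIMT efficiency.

step 0: eval (min(r2, thread) < min(11, r3)) 11111111111111111111111111111111
step 1: r2 <- max((r3 // -2), (r2 - thread)) 11111000000000000000000000000000
step 2: r2 <- min(r3, 11)            11111000000000000000000000000000
step 3: r0 <- min((5 % -2), (r0 % 5)) 00000111111111111111111111111111
step 4: r3 <- (thread - max(1, 10))  11111111111111111111111111111111
step 5: r3 <- 8                      11111111111111111111111111111111
step 6: eval ((thread % -3) != 2)    11111111111111111111111111111111
step 7: r2 <- min(r3, (5 % -2))      11111111111111111111111111111111
step 8: r0 <- ((4 * -9) + (thread + r2)) 11111111111111111111111111111111
step 9: r2 <- r2                     11111111111111111111111111111111

Answer: 10 steps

r2: -1,-1,-1,-1,-1,-1,-1,-1,-1,-1,-1,-1,-1,-1,-1,-1,-1,-1,-1,-1,-1,-1,-1,-1,-1,-1,-1,-1,-1,-1,-1,-1
r3: 8,8,8,8,8,8,8,8,8,8,8,8,8,8,8,8,8,8,8,8,8,8,8,8,8,8,8,8,8,8,8,8
r0: -37,-36,-35,-34,-33,-32,-31,-30,-29,-28,-27,-26,-25,-24,-23,-22,-21,-20,-19,-18,-17,-16,-15,-14,-13,-12,-11,-10,-9,-8,-7,-6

steps = 10; useful = 261; efficiency = 261/320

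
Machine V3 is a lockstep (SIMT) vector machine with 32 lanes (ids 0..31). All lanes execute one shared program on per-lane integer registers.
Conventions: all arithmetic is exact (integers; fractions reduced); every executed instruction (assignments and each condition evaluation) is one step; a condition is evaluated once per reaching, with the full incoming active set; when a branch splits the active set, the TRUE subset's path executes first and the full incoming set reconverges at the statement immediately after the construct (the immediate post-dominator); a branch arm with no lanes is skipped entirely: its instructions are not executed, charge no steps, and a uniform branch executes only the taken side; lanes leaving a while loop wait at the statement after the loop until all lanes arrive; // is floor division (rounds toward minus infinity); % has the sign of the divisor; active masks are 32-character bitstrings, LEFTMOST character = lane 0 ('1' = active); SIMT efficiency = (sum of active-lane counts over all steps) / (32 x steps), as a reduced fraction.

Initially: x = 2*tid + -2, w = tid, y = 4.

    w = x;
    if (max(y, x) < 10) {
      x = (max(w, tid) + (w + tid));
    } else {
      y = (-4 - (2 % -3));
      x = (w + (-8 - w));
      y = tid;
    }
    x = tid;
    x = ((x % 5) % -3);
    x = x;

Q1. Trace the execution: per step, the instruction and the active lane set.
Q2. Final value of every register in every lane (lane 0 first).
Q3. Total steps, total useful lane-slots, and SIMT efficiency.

step 0: w <- x                       11111111111111111111111111111111
step 1: eval (max(y, x) < 10)        11111111111111111111111111111111
step 2: x <- (max(w, tid) + (w + tid)) 11111100000000000000000000000000
step 3: y <- (-4 - (2 % -3))         00000011111111111111111111111111
step 4: x <- (w + (-8 - w))          00000011111111111111111111111111
step 5: y <- tid                     00000011111111111111111111111111
step 6: x <- tid                     11111111111111111111111111111111
step 7: x <- ((x % 5) % -3)          11111111111111111111111111111111
step 8: x <- x                       11111111111111111111111111111111

Answer: 9 steps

x: 0,-2,-1,0,-2,0,-2,-1,0,-2,0,-2,-1,0,-2,0,-2,-1,0,-2,0,-2,-1,0,-2,0,-2,-1,0,-2,0,-2
w: -2,0,2,4,6,8,10,12,14,16,18,20,22,24,26,28,30,32,34,36,38,40,42,44,46,48,50,52,54,56,58,60
y: 4,4,4,4,4,4,6,7,8,9,10,11,12,13,14,15,16,17,18,19,20,21,22,23,24,25,26,27,28,29,30,31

steps = 9; useful = 244; efficiency = 244/288 = 61/72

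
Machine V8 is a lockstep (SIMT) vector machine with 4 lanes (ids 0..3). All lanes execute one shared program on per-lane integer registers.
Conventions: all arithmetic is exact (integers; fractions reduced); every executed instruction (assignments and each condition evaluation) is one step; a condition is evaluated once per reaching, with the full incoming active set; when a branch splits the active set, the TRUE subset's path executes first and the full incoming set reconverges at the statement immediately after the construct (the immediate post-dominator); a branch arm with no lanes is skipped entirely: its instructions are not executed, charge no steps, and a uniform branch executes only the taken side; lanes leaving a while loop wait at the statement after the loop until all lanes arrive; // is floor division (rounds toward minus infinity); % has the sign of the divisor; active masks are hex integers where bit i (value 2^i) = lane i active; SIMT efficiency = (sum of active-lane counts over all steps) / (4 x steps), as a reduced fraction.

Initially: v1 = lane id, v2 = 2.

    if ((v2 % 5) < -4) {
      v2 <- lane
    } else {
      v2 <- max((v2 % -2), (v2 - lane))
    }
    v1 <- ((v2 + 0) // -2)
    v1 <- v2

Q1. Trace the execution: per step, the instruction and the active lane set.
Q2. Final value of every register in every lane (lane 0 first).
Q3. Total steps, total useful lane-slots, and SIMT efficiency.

step 0: eval ((v2 % 5) < -4)         0xf
step 1: v2 <- max((v2 % -2), (v2 - lane)) 0xf
step 2: v1 <- ((v2 + 0) // -2)       0xf
step 3: v1 <- v2                     0xf

Answer: 4 steps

v1: 2,1,0,0
v2: 2,1,0,0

steps = 4; useful = 16; efficiency = 16/16 = 1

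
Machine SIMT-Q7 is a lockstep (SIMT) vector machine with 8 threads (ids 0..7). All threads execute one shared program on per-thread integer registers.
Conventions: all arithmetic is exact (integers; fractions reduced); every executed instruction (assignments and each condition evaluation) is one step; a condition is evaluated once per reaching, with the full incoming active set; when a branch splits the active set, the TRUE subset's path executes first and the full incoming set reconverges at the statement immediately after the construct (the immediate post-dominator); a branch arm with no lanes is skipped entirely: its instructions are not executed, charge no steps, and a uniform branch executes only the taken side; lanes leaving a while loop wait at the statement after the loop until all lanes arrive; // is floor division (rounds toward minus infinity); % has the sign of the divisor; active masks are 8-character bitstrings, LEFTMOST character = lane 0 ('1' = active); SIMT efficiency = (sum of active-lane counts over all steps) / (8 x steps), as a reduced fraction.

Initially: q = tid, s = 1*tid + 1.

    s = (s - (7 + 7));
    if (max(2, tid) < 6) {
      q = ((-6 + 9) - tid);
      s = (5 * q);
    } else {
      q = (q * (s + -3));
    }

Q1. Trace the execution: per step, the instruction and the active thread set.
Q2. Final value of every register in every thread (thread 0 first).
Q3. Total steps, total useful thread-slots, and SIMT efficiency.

step 0: s <- (s - (7 + 7))           11111111
step 1: eval (max(2, tid) < 6)       11111111
step 2: q <- ((-6 + 9) - tid)        11111100
step 3: s <- (5 * q)                 11111100
step 4: q <- (q * (s + -3))          00000011

Answer: 5 steps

q: 3,2,1,0,-1,-2,-60,-63
s: 15,10,5,0,-5,-10,-7,-6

steps = 5; useful = 30; efficiency = 30/40 = 3/4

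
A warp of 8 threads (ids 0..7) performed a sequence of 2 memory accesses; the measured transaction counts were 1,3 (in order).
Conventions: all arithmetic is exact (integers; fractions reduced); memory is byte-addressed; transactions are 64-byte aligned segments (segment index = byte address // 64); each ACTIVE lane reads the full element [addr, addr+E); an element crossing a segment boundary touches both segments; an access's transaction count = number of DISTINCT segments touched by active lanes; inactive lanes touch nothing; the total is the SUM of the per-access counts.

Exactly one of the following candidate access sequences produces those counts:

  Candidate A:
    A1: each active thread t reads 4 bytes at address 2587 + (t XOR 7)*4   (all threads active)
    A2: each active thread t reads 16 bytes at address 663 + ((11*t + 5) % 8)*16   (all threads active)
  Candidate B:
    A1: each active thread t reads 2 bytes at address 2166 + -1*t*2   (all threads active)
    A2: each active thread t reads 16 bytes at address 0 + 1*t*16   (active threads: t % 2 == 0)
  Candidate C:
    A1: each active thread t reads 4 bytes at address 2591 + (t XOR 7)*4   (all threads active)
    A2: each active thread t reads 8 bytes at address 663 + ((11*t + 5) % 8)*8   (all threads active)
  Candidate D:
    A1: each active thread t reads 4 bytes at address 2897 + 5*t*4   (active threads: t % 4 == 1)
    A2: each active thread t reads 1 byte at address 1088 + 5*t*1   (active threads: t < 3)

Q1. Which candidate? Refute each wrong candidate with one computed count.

B: A2 gives 2 transactions, not 3
C: A2 gives 2 transactions, not 3
D: A1 gives 2 transactions, not 1
A: all counts match (1,3)

Answer: A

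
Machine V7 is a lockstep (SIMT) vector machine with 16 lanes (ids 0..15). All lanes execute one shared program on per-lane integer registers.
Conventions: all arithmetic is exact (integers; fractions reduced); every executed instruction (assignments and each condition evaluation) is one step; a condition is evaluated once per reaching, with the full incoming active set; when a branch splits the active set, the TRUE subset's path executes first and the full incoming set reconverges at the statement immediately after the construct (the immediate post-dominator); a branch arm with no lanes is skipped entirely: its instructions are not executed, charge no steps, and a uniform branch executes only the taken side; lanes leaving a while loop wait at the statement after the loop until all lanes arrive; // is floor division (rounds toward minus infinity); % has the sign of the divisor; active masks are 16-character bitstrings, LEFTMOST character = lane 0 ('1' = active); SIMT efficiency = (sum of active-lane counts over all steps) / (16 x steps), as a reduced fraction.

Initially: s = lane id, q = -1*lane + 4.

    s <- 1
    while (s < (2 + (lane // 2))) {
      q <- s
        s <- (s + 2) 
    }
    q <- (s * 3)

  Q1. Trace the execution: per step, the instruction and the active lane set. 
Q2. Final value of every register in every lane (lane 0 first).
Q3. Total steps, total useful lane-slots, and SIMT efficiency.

step 0: s <- 1                       1111111111111111
step 1: eval (s < (2 + (lane // 2))) 1111111111111111
step 2: q <- s                       1111111111111111
step 3: s <- (s + 2)                 1111111111111111
step 4: eval (s < (2 + (lane // 2))) 1111111111111111
step 5: q <- s                       0000111111111111
step 6: s <- (s + 2)                 0000111111111111
step 7: eval (s < (2 + (lane // 2))) 0000111111111111
step 8: q <- s                       0000000011111111
step 9: s <- (s + 2)                 0000000011111111
step 10: eval (s < (2 + (lane // 2))) 0000000011111111
step 11: q <- s                       0000000000001111
step 12: s <- (s + 2)                 0000000000001111
step 13: eval (s < (2 + (lane // 2))) 0000000000001111
step 14: q <- (s * 3)                 1111111111111111

Answer: 15 steps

s: 3,3,3,3,5,5,5,5,7,7,7,7,9,9,9,9
q: 9,9,9,9,15,15,15,15,21,21,21,21,27,27,27,27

steps = 15; useful = 168; efficiency = 168/240 = 7/10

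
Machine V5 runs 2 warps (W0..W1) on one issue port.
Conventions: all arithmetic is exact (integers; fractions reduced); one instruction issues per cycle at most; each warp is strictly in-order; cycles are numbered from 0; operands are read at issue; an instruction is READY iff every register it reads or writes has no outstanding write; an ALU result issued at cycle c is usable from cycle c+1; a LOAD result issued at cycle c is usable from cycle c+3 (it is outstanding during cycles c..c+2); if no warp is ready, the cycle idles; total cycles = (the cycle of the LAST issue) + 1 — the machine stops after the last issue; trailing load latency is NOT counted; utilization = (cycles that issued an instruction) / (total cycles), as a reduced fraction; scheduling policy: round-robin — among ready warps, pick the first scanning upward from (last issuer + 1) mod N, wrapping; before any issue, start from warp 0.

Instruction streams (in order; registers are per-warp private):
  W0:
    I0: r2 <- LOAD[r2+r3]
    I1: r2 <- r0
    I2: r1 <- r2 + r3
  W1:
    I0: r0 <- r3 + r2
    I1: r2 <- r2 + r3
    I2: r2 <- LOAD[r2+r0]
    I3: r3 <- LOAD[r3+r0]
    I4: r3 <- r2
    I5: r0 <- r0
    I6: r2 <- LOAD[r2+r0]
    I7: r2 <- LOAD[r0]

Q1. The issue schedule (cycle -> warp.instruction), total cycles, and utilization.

cycle 0: W0.I0
cycle 1: W1.I0
cycle 2: W1.I1
cycle 3: W0.I1
cycle 4: W1.I2
cycle 5: W0.I2
cycle 6: W1.I3
cycle 7: idle
cycle 8: idle
cycle 9: W1.I4
cycle 10: W1.I5
cycle 11: W1.I6
cycle 12: idle
cycle 13: idle
cycle 14: W1.I7

Answer: 15 cycles, utilization 11/15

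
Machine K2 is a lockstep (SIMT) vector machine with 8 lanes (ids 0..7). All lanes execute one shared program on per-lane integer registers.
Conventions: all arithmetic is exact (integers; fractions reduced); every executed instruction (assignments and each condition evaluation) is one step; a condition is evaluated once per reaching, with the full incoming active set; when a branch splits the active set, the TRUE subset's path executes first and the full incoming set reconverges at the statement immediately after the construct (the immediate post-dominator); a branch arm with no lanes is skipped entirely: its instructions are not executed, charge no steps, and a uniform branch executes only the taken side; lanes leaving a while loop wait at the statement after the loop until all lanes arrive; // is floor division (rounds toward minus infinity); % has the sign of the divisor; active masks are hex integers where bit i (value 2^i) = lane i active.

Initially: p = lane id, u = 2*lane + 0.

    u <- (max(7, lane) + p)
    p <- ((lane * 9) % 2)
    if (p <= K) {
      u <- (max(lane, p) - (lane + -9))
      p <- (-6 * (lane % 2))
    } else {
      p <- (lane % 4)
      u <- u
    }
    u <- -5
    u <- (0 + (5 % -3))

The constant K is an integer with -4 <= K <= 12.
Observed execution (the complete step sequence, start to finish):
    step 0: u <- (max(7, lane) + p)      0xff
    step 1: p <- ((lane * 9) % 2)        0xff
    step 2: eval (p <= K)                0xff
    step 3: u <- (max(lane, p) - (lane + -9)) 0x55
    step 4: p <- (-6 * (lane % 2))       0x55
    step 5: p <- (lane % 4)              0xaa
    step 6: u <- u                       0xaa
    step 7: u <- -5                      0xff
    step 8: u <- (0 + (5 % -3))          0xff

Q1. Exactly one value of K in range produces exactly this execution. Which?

Answer: K = 0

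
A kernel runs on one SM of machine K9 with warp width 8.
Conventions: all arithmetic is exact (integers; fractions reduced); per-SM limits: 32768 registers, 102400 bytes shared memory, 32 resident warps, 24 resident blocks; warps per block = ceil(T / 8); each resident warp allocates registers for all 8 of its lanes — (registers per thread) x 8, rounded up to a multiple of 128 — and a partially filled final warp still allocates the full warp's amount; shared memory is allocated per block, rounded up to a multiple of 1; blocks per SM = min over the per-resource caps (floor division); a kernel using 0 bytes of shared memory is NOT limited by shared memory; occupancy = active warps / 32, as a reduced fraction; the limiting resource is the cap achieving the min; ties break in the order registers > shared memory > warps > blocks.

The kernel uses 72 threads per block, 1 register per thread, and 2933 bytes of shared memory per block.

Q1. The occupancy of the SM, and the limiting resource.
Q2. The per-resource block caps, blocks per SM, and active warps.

Answer: occupancy 27/32, limited by warps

registers: 28 blocks
shared memory: 34 blocks
warps: 3 blocks
blocks: 24 blocks

Answer: 3 blocks, 27 active warps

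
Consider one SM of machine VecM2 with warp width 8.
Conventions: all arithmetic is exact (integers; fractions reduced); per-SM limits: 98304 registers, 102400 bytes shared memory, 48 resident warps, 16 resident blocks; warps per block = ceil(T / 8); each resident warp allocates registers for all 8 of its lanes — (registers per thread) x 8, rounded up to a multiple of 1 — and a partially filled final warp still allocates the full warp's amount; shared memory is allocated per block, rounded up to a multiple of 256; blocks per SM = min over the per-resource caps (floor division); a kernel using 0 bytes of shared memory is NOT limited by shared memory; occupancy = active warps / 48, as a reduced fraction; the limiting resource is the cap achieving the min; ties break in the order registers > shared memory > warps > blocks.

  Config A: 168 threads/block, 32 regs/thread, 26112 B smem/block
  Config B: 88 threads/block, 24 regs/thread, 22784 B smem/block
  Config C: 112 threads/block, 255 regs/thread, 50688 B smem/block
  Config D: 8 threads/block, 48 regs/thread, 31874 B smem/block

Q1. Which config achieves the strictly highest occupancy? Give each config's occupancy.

occupancies: A 7/8, B 11/12, C 7/12, D 1/16

Answer: B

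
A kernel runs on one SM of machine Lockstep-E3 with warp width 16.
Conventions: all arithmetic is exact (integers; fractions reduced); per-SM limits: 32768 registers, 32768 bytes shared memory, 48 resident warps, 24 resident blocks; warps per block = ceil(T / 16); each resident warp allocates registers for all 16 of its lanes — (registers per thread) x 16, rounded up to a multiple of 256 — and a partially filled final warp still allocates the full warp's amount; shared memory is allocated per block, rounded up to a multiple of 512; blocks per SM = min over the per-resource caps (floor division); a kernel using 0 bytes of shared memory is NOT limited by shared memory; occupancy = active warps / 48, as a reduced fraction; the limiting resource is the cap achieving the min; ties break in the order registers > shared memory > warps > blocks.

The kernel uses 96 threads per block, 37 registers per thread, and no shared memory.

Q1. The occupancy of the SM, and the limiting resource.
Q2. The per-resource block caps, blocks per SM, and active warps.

Answer: occupancy 7/8, limited by registers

registers: 7 blocks
shared memory: no limit (kernel uses none)
warps: 8 blocks
blocks: 24 blocks

Answer: 7 blocks, 42 active warps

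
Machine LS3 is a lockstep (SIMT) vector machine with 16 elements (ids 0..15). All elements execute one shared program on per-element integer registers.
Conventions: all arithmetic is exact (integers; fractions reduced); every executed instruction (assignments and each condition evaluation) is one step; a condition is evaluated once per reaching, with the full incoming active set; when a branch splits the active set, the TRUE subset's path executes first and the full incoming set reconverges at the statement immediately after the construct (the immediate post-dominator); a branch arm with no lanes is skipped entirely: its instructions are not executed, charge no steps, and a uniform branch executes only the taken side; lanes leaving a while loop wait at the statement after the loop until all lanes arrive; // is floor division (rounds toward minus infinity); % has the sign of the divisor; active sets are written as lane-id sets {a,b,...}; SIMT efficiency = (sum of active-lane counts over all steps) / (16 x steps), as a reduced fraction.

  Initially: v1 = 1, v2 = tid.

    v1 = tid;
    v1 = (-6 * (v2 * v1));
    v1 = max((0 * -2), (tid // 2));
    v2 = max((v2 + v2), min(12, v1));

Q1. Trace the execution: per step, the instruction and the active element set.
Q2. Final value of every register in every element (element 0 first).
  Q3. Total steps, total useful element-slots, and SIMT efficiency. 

step 0: v1 <- tid                    {0,1,2,3,4,5,6,7,8,9,10,11,12,13,14,15}
step 1: v1 <- (-6 * (v2 * v1))       {0,1,2,3,4,5,6,7,8,9,10,11,12,13,14,15}
step 2: v1 <- max((0 * -2), (tid // 2)) {0,1,2,3,4,5,6,7,8,9,10,11,12,13,14,15}
step 3: v2 <- max((v2 + v2), min(12, v1)) {0,1,2,3,4,5,6,7,8,9,10,11,12,13,14,15}

Answer: 4 steps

v1: 0,0,1,1,2,2,3,3,4,4,5,5,6,6,7,7
v2: 0,2,4,6,8,10,12,14,16,18,20,22,24,26,28,30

steps = 4; useful = 64; efficiency = 64/64 = 1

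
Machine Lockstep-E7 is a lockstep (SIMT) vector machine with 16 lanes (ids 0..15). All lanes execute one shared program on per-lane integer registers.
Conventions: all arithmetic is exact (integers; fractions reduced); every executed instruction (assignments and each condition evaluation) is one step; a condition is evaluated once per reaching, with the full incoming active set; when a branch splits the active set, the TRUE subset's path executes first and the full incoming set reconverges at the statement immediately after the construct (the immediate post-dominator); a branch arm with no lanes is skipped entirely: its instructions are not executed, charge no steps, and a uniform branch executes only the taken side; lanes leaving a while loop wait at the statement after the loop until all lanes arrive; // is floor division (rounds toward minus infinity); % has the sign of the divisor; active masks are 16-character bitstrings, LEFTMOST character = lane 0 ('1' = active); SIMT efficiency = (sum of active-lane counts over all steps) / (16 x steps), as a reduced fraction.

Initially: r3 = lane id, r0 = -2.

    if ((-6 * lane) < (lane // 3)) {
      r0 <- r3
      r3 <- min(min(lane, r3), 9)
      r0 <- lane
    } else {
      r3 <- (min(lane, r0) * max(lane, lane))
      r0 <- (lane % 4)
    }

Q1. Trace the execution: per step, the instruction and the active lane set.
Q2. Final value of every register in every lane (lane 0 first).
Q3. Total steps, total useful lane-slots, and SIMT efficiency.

step 0: eval ((-6 * lane) < (lane // 3)) 1111111111111111
step 1: r0 <- r3                     0111111111111111
step 2: r3 <- min(min(lane, r3), 9)  0111111111111111
step 3: r0 <- lane                   0111111111111111
step 4: r3 <- (min(lane, r0) * max(lane, lane)) 1000000000000000
step 5: r0 <- (lane % 4)             1000000000000000

Answer: 6 steps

r3: 0,1,2,3,4,5,6,7,8,9,9,9,9,9,9,9
r0: 0,1,2,3,4,5,6,7,8,9,10,11,12,13,14,15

steps = 6; useful = 63; efficiency = 63/96 = 21/32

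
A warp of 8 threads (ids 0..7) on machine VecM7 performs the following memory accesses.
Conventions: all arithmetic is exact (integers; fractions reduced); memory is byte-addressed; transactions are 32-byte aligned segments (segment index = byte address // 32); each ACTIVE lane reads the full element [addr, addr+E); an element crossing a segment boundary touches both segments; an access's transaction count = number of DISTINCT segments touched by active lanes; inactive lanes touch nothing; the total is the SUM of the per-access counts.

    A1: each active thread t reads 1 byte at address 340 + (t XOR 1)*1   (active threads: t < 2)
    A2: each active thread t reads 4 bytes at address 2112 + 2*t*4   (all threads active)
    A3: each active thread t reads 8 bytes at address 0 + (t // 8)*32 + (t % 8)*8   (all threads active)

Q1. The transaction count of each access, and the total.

A1: 1 transaction
A2: 2 transactions
A3: 2 transactions

Answer: 1,2,2; total 5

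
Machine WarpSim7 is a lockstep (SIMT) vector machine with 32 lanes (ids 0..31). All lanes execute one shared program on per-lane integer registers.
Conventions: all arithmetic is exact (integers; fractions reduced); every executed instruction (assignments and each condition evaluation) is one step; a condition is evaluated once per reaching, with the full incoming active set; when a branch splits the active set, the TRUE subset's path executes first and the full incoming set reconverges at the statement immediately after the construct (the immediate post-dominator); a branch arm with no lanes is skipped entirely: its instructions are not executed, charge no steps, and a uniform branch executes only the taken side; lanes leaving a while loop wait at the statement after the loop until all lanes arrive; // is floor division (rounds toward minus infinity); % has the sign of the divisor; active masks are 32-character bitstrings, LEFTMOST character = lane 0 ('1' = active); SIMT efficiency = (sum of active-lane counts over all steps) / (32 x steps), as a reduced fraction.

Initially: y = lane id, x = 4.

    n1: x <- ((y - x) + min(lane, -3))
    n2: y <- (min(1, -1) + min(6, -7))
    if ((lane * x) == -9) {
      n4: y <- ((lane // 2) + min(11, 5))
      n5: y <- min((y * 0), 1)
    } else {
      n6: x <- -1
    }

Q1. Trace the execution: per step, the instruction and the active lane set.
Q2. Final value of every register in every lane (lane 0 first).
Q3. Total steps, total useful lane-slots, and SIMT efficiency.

step 0: x <- ((y - x) + min(lane, -3)) 11111111111111111111111111111111
step 1: y <- (min(1, -1) + min(6, -7)) 11111111111111111111111111111111
step 2: eval ((lane * x) == -9)      11111111111111111111111111111111
step 3: x <- -1                      11111111111111111111111111111111

Answer: 4 steps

y: -8,-8,-8,-8,-8,-8,-8,-8,-8,-8,-8,-8,-8,-8,-8,-8,-8,-8,-8,-8,-8,-8,-8,-8,-8,-8,-8,-8,-8,-8,-8,-8
x: -1,-1,-1,-1,-1,-1,-1,-1,-1,-1,-1,-1,-1,-1,-1,-1,-1,-1,-1,-1,-1,-1,-1,-1,-1,-1,-1,-1,-1,-1,-1,-1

steps = 4; useful = 128; efficiency = 128/128 = 1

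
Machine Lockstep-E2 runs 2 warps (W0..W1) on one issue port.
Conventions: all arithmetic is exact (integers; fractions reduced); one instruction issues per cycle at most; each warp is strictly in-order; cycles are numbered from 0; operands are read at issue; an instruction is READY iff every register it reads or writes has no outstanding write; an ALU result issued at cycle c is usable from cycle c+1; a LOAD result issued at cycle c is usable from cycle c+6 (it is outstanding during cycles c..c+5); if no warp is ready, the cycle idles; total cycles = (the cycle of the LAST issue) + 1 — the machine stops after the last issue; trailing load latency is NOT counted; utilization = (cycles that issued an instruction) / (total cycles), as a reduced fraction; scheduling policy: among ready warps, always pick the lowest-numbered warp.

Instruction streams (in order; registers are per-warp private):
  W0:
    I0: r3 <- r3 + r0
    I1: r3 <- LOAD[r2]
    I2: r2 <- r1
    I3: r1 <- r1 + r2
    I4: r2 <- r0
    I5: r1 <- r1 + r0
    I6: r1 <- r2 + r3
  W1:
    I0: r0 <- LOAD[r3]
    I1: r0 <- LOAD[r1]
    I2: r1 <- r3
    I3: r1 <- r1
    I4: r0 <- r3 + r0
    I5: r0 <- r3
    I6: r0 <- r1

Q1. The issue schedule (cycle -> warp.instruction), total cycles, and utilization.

cycle 0: W0.I0
cycle 1: W0.I1
cycle 2: W0.I2
cycle 3: W0.I3
cycle 4: W0.I4
cycle 5: W0.I5
cycle 6: W1.I0
cycle 7: W0.I6
cycle 8: idle
cycle 9: idle
cycle 10: idle
cycle 11: idle
cycle 12: W1.I1
cycle 13: W1.I2
cycle 14: W1.I3
cycle 15: idle
cycle 16: idle
cycle 17: idle
cycle 18: W1.I4
cycle 19: W1.I5
cycle 20: W1.I6

Answer: 21 cycles, utilization 2/3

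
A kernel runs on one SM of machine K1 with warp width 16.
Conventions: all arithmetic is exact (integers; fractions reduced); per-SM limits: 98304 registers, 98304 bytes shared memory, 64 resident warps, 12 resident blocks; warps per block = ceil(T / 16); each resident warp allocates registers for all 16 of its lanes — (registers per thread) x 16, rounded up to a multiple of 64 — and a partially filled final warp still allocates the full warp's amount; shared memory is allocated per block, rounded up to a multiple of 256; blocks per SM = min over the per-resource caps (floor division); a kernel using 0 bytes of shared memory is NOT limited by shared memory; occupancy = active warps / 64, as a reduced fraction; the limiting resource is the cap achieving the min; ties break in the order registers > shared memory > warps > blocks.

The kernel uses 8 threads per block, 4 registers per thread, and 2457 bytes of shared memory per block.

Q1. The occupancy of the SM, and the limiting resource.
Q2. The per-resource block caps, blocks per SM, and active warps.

Answer: occupancy 3/16, limited by blocks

registers: 1536 blocks
shared memory: 38 blocks
warps: 64 blocks
blocks: 12 blocks

Answer: 12 blocks, 12 active warps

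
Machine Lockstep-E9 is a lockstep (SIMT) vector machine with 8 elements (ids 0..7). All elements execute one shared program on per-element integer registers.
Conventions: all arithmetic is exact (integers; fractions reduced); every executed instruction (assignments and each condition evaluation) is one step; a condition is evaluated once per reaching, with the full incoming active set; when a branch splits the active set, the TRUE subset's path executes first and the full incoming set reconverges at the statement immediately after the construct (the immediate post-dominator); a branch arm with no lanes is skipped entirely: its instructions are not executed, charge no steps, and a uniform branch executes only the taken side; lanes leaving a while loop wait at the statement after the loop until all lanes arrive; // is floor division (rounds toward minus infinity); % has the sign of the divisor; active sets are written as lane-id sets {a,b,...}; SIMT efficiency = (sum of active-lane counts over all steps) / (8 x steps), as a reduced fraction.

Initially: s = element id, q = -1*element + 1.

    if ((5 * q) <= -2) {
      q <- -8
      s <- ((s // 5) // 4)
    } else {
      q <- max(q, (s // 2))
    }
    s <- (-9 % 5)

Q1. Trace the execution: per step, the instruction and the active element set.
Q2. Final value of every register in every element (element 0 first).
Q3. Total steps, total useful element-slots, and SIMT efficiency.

step 0: eval ((5 * q) <= -2)         {0,1,2,3,4,5,6,7}
step 1: q <- -8                      {2,3,4,5,6,7}
step 2: s <- ((s // 5) // 4)         {2,3,4,5,6,7}
step 3: q <- max(q, (s // 2))        {0,1}
step 4: s <- (-9 % 5)                {0,1,2,3,4,5,6,7}

Answer: 5 steps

s: 1,1,1,1,1,1,1,1
q: 1,0,-8,-8,-8,-8,-8,-8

steps = 5; useful = 30; efficiency = 30/40 = 3/4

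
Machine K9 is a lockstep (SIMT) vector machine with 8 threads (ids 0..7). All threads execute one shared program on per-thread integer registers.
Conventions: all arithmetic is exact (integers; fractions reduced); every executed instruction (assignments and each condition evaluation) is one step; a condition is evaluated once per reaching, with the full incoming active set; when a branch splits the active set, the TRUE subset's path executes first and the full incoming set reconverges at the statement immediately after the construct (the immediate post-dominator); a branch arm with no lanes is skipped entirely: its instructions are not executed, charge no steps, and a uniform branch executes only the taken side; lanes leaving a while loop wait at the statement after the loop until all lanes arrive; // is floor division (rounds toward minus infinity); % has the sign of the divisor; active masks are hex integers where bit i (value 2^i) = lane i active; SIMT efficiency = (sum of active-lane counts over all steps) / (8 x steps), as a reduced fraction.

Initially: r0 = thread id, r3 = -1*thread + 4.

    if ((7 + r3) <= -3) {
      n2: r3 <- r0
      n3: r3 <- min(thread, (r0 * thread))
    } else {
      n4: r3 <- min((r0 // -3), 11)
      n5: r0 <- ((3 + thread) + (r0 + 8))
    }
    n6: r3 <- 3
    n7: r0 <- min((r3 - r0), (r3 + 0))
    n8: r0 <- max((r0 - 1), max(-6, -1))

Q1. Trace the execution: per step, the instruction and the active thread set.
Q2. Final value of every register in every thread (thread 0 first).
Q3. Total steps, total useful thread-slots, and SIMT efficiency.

step 0: eval ((7 + r3) <= -3)        0xff
step 1: r3 <- min((r0 // -3), 11)    0xff
step 2: r0 <- ((3 + thread) + (r0 + 8)) 0xff
step 3: r3 <- 3                      0xff
step 4: r0 <- min((r3 - r0), (r3 + 0)) 0xff
step 5: r0 <- max((r0 - 1), max(-6, -1)) 0xff

Answer: 6 steps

r0: -1,-1,-1,-1,-1,-1,-1,-1
r3: 3,3,3,3,3,3,3,3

steps = 6; useful = 48; efficiency = 48/48 = 1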